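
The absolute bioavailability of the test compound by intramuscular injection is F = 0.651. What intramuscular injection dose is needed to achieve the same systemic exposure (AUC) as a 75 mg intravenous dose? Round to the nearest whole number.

For equal systemic exposure: F × D_ev = D_iv
D_ev = D_iv / F = 75 / 0.651 = 115.207 mg

D_intramuscular = 115 mg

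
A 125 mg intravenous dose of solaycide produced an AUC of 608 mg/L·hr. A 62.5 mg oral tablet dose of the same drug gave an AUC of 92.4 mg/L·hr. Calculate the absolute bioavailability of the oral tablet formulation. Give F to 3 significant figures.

F = (AUC_ev / D_ev) / (AUC_iv / D_iv)
  = (92.4/62.5) / (608/125)
  = 1.4784 / 4.864 = 0.3039

F = 0.304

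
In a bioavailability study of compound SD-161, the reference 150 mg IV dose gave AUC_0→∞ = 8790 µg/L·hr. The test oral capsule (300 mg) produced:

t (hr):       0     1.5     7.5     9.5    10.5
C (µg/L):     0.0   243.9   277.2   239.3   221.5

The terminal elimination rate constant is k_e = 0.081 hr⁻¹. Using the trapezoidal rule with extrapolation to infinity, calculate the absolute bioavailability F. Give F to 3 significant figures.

Trapezoidal AUC_0→10.5 (oral capsule):
  [0→1.5]: (0.0+243.9)/2 × 1.5 = 182.925
  [1.5→7.5]: (243.9+277.2)/2 × 6 = 1563.3
  [7.5→9.5]: (277.2+239.3)/2 × 2 = 516.5
  [9.5→10.5]: (239.3+221.5)/2 × 1 = 230.4
  Sum = 2493.125 µg/L·hr
Tail: C_last/k_e = 221.5/0.081 = 2734.568
AUC_0→∞ (oral capsule) = 2493.125 + 2734.568 = 5227.693 µg/L·hr
F = (AUC_ev/D_ev)/(AUC_iv/D_iv) = (5227.693/300)/(8790/150) = 17.4256/58.6 = 0.2974

F = 0.297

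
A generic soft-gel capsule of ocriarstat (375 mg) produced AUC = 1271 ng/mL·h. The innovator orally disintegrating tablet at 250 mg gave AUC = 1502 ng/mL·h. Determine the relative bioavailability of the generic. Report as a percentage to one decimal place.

F_rel = 56.4%

F_rel = (AUC_test/D_test) / (AUC_ref/D_ref)
      = (1271/375) / (1502/250)
      = 3.38933 / 6.008 = 0.5641 = 56.41%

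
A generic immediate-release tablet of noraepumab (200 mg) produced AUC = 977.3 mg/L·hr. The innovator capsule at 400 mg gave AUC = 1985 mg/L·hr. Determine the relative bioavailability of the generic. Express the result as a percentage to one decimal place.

F_rel = (AUC_test/D_test) / (AUC_ref/D_ref)
      = (977.3/200) / (1985/400)
      = 4.8865 / 4.9625 = 0.9847 = 98.47%

F_rel = 98.5%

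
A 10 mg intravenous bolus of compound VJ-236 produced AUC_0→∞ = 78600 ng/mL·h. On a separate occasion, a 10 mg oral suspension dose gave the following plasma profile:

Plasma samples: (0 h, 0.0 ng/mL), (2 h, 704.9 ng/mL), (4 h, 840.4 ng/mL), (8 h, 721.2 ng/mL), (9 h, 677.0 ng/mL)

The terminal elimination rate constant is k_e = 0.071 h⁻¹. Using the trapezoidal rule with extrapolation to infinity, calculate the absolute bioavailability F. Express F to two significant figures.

Trapezoidal AUC_0→9 (oral suspension):
  [0→2]: (0.0+704.9)/2 × 2 = 704.9
  [2→4]: (704.9+840.4)/2 × 2 = 1545.3
  [4→8]: (840.4+721.2)/2 × 4 = 3123.2
  [8→9]: (721.2+677.0)/2 × 1 = 699.1
  Sum = 6072.5 ng/mL·h
Tail: C_last/k_e = 677.0/0.071 = 9535.211
AUC_0→∞ (oral suspension) = 6072.5 + 9535.211 = 15607.711 ng/mL·h
F = (AUC_ev/D_ev)/(AUC_iv/D_iv) = (15607.711/10)/(78600/10) = 1560.7711/7860 = 0.1986

F = 0.20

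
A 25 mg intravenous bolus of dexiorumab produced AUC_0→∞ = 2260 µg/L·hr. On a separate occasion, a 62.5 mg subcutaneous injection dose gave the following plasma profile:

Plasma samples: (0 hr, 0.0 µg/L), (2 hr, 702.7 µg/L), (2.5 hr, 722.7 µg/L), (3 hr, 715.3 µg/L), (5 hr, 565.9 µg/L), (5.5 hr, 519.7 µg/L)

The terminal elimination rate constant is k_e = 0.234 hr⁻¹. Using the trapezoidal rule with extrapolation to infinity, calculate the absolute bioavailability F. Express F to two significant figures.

Trapezoidal AUC_0→5.5 (subcutaneous injection):
  [0→2]: (0.0+702.7)/2 × 2 = 702.7
  [2→2.5]: (702.7+722.7)/2 × 0.5 = 356.35
  [2.5→3]: (722.7+715.3)/2 × 0.5 = 359.5
  [3→5]: (715.3+565.9)/2 × 2 = 1281.2
  [5→5.5]: (565.9+519.7)/2 × 0.5 = 271.4
  Sum = 2971.15 µg/L·hr
Tail: C_last/k_e = 519.7/0.234 = 2220.940
AUC_0→∞ (subcutaneous injection) = 2971.15 + 2220.940 = 5192.09 µg/L·hr
F = (AUC_ev/D_ev)/(AUC_iv/D_iv) = (5192.09/62.5)/(2260/25) = 83.07344/90.4 = 0.9190

F = 0.92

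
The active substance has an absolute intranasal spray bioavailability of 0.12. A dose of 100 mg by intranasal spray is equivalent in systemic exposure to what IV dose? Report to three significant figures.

D_iv = 12.0 mg

Systemic exposure from an extravascular dose = F × D_ev, so the equivalent IV dose is F × D_ev.
D_iv = F × D_ev = 0.12 × 100 = 12 mg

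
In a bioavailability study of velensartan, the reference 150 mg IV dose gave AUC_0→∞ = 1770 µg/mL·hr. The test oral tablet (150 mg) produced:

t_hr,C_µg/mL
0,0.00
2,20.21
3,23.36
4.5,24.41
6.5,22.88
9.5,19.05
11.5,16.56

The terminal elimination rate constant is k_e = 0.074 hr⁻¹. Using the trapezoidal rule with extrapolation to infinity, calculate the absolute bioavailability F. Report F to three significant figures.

Trapezoidal AUC_0→11.5 (oral tablet):
  [0→2]: (0.00+20.21)/2 × 2 = 20.21
  [2→3]: (20.21+23.36)/2 × 1 = 21.785
  [3→4.5]: (23.36+24.41)/2 × 1.5 = 35.8275
  [4.5→6.5]: (24.41+22.88)/2 × 2 = 47.29
  [6.5→9.5]: (22.88+19.05)/2 × 3 = 62.895
  [9.5→11.5]: (19.05+16.56)/2 × 2 = 35.61
  Sum = 223.6175 µg/mL·hr
Tail: C_last/k_e = 16.56/0.074 = 223.784
AUC_0→∞ (oral tablet) = 223.6175 + 223.784 = 447.4015 µg/mL·hr
F = (AUC_ev/D_ev)/(AUC_iv/D_iv) = (447.4015/150)/(1770/150) = 2.98268/11.8 = 0.2528

F = 0.253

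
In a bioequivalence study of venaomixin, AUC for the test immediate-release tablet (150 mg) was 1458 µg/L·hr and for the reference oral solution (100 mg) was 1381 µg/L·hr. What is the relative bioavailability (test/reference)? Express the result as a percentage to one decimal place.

F_rel = 70.4%

F_rel = (AUC_test/D_test) / (AUC_ref/D_ref)
      = (1458/150) / (1381/100)
      = 9.72 / 13.81 = 0.7038 = 70.38%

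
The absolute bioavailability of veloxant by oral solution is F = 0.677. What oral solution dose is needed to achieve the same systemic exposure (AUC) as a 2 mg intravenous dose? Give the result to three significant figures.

For equal systemic exposure: F × D_ev = D_iv
D_ev = D_iv / F = 2 / 0.677 = 2.95421 mg

D_oral = 2.95 mg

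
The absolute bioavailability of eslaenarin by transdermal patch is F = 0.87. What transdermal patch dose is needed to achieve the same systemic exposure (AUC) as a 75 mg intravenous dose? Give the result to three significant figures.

D_transdermal = 86.2 mg

For equal systemic exposure: F × D_ev = D_iv
D_ev = D_iv / F = 75 / 0.87 = 86.2069 mg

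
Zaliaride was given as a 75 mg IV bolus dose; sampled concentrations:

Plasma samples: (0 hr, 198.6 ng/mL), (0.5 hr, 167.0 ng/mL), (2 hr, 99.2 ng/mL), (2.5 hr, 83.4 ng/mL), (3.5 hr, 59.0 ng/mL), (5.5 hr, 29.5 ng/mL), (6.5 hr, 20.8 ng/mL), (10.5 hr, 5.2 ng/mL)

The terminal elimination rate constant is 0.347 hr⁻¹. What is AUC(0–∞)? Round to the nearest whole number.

Trapezoidal AUC_0→10.5:
  [0→0.5]: (198.6+167.0)/2 × 0.5 = 91.4
  [0.5→2]: (167.0+99.2)/2 × 1.5 = 199.65
  [2→2.5]: (99.2+83.4)/2 × 0.5 = 45.65
  [2.5→3.5]: (83.4+59.0)/2 × 1 = 71.2
  [3.5→5.5]: (59.0+29.5)/2 × 2 = 88.5
  [5.5→6.5]: (29.5+20.8)/2 × 1 = 25.15
  [6.5→10.5]: (20.8+5.2)/2 × 4 = 52.0
  Sum = 573.55 ng/mL·hr
Extrapolated tail: C_last / k_e = 5.2 / 0.347 = 14.986
AUC_0→∞ = 573.55 + 14.986 = 588.536 ng/mL·hr

AUC = 589 ng/mL·hr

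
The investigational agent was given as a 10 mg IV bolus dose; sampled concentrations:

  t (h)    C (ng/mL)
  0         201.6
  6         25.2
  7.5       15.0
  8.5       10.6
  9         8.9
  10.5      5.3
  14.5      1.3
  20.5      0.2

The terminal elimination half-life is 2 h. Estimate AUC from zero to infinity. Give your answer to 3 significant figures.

AUC = 757 ng/mL·h

Trapezoidal AUC_0→20.5:
  [0→6]: (201.6+25.2)/2 × 6 = 680.4
  [6→7.5]: (25.2+15.0)/2 × 1.5 = 30.15
  [7.5→8.5]: (15.0+10.6)/2 × 1 = 12.8
  [8.5→9]: (10.6+8.9)/2 × 0.5 = 4.875
  [9→10.5]: (8.9+5.3)/2 × 1.5 = 10.65
  [10.5→14.5]: (5.3+1.3)/2 × 4 = 13.2
  [14.5→20.5]: (1.3+0.2)/2 × 6 = 4.5
  Sum = 756.575 ng/mL·h
k_e = ln2 / t½ = 0.693147 / 2 = 0.3466 h^-1
Extrapolated tail: C_last / k_e = 0.2 / 0.3466 = 0.577
AUC_0→∞ = 756.575 + 0.577 = 757.152 ng/mL·h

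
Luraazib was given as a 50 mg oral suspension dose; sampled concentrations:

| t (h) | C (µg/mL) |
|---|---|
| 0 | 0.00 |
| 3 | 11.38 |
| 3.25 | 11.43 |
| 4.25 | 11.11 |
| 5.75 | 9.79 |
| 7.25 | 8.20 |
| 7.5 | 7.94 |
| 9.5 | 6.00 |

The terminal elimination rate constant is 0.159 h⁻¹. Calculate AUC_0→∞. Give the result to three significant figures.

AUC = 114 µg/mL·h

Trapezoidal AUC_0→9.5:
  [0→3]: (0.00+11.38)/2 × 3 = 17.07
  [3→3.25]: (11.38+11.43)/2 × 0.25 = 2.85125
  [3.25→4.25]: (11.43+11.11)/2 × 1 = 11.27
  [4.25→5.75]: (11.11+9.79)/2 × 1.5 = 15.675
  [5.75→7.25]: (9.79+8.20)/2 × 1.5 = 13.4925
  [7.25→7.5]: (8.20+7.94)/2 × 0.25 = 2.0175
  [7.5→9.5]: (7.94+6.00)/2 × 2 = 13.94
  Sum = 76.31625 µg/mL·h
Extrapolated tail: C_last / k_e = 6.00 / 0.159 = 37.736
AUC_0→∞ = 76.31625 + 37.736 = 114.05225 µg/mL·h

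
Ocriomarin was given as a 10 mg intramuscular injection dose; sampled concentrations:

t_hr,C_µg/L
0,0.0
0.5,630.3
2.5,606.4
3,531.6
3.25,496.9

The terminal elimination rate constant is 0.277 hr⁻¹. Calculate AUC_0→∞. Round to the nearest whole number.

Trapezoidal AUC_0→3.25:
  [0→0.5]: (0.0+630.3)/2 × 0.5 = 157.575
  [0.5→2.5]: (630.3+606.4)/2 × 2 = 1236.7
  [2.5→3]: (606.4+531.6)/2 × 0.5 = 284.5
  [3→3.25]: (531.6+496.9)/2 × 0.25 = 128.5625
  Sum = 1807.3375 µg/L·hr
Extrapolated tail: C_last / k_e = 496.9 / 0.277 = 1793.863
AUC_0→∞ = 1807.3375 + 1793.863 = 3601.2005 µg/L·hr

AUC = 3601 µg/L·hr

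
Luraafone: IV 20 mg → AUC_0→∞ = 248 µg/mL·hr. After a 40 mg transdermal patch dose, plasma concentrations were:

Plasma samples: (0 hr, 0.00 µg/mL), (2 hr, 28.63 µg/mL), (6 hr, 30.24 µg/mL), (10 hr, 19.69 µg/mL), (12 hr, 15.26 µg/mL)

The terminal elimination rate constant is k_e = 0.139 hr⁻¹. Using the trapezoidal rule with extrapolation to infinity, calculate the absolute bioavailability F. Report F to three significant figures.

F = 0.788

Trapezoidal AUC_0→12 (transdermal patch):
  [0→2]: (0.00+28.63)/2 × 2 = 28.63
  [2→6]: (28.63+30.24)/2 × 4 = 117.74
  [6→10]: (30.24+19.69)/2 × 4 = 99.86
  [10→12]: (19.69+15.26)/2 × 2 = 34.95
  Sum = 281.18 µg/mL·hr
Tail: C_last/k_e = 15.26/0.139 = 109.784
AUC_0→∞ (transdermal patch) = 281.18 + 109.784 = 390.964 µg/mL·hr
F = (AUC_ev/D_ev)/(AUC_iv/D_iv) = (390.964/40)/(248/20) = 9.7741/12.4 = 0.7882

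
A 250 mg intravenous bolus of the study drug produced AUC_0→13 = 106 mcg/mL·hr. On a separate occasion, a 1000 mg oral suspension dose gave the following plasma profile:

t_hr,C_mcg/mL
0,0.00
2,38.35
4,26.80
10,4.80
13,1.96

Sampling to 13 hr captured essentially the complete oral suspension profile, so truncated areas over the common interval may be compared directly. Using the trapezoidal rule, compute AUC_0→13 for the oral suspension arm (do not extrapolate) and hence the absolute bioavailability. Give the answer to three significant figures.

F = 0.492

Trapezoidal AUC_0→13 (oral suspension):
  [0→2]: (0.00+38.35)/2 × 2 = 38.35
  [2→4]: (38.35+26.80)/2 × 2 = 65.15
  [4→10]: (26.80+4.80)/2 × 6 = 94.8
  [10→13]: (4.80+1.96)/2 × 3 = 10.14
  Sum = 208.44 mcg/mL·hr
F = (AUC_ev/D_ev)/(AUC_iv/D_iv) = (208.44/1000)/(106/250) = 0.20844/0.424 = 0.4916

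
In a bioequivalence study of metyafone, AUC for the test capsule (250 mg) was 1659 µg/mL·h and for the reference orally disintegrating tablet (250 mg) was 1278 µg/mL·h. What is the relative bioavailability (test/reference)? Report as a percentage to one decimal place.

F_rel = (AUC_test/D_test) / (AUC_ref/D_ref)
      = (1659/250) / (1278/250)
      = 6.636 / 5.112 = 1.2981 = 129.81%

F_rel = 129.8%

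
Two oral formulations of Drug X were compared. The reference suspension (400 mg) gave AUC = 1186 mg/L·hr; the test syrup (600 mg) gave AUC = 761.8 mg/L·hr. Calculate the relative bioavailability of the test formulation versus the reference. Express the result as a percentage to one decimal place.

F_rel = (AUC_test/D_test) / (AUC_ref/D_ref)
      = (761.8/600) / (1186/400)
      = 1.26967 / 2.965 = 0.4282 = 42.82%

F_rel = 42.8%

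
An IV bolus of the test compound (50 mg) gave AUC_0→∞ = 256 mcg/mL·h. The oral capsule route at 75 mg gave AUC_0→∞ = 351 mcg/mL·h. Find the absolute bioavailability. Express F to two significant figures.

F = (AUC_ev / D_ev) / (AUC_iv / D_iv)
  = (351/75) / (256/50)
  = 4.68 / 5.12 = 0.9141

F = 0.91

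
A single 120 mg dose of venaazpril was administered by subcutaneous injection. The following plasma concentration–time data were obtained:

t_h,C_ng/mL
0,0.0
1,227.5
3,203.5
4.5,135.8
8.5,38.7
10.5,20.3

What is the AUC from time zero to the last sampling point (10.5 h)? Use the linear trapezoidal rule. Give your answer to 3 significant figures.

AUC = 1210 ng/mL·h

Trapezoidal AUC_0→10.5:
  [0→1]: (0.0+227.5)/2 × 1 = 113.75
  [1→3]: (227.5+203.5)/2 × 2 = 431.0
  [3→4.5]: (203.5+135.8)/2 × 1.5 = 254.475
  [4.5→8.5]: (135.8+38.7)/2 × 4 = 349.0
  [8.5→10.5]: (38.7+20.3)/2 × 2 = 59.0
  Sum = 1207.225 ng/mL·h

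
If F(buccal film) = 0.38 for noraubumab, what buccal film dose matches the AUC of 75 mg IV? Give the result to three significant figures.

D_buccal = 197 mg

For equal systemic exposure: F × D_ev = D_iv
D_ev = D_iv / F = 75 / 0.38 = 197.368 mg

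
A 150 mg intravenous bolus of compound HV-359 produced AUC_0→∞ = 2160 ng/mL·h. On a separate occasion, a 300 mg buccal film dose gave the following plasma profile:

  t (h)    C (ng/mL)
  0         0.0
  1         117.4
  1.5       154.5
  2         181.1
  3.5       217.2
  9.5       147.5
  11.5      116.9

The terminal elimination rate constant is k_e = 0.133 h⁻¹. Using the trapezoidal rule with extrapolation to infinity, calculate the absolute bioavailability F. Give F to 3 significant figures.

Trapezoidal AUC_0→11.5 (buccal film):
  [0→1]: (0.0+117.4)/2 × 1 = 58.7
  [1→1.5]: (117.4+154.5)/2 × 0.5 = 67.975
  [1.5→2]: (154.5+181.1)/2 × 0.5 = 83.9
  [2→3.5]: (181.1+217.2)/2 × 1.5 = 298.725
  [3.5→9.5]: (217.2+147.5)/2 × 6 = 1094.1
  [9.5→11.5]: (147.5+116.9)/2 × 2 = 264.4
  Sum = 1867.8 ng/mL·h
Tail: C_last/k_e = 116.9/0.133 = 878.947
AUC_0→∞ (buccal film) = 1867.8 + 878.947 = 2746.747 ng/mL·h
F = (AUC_ev/D_ev)/(AUC_iv/D_iv) = (2746.747/300)/(2160/150) = 9.15582/14.4 = 0.6358

F = 0.636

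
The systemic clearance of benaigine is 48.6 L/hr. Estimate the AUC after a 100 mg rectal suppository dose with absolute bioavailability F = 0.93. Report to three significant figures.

AUC_0→∞ = F × Dose / CL
        = 0.93 × 100 / 48.6 = 1.91358 mg/L·hr

AUC = 1.91 mg/L·hr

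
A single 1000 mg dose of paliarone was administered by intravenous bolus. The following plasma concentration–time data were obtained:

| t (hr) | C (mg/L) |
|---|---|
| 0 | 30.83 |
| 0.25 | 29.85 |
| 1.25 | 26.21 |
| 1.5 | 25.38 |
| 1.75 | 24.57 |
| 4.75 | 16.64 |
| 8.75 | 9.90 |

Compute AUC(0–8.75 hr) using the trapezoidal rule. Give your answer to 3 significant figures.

Trapezoidal AUC_0→8.75:
  [0→0.25]: (30.83+29.85)/2 × 0.25 = 7.585
  [0.25→1.25]: (29.85+26.21)/2 × 1 = 28.03
  [1.25→1.5]: (26.21+25.38)/2 × 0.25 = 6.44875
  [1.5→1.75]: (25.38+24.57)/2 × 0.25 = 6.24375
  [1.75→4.75]: (24.57+16.64)/2 × 3 = 61.815
  [4.75→8.75]: (16.64+9.90)/2 × 4 = 53.08
  Sum = 163.2025 mg/L·hr

AUC = 163 mg/L·hr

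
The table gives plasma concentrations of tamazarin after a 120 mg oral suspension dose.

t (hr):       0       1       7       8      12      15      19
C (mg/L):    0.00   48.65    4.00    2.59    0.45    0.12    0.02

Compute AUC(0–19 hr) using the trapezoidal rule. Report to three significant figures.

Trapezoidal AUC_0→19:
  [0→1]: (0.00+48.65)/2 × 1 = 24.325
  [1→7]: (48.65+4.00)/2 × 6 = 157.95
  [7→8]: (4.00+2.59)/2 × 1 = 3.295
  [8→12]: (2.59+0.45)/2 × 4 = 6.08
  [12→15]: (0.45+0.12)/2 × 3 = 0.855
  [15→19]: (0.12+0.02)/2 × 4 = 0.28
  Sum = 192.785 mg/L·hr

AUC = 193 mg/L·hr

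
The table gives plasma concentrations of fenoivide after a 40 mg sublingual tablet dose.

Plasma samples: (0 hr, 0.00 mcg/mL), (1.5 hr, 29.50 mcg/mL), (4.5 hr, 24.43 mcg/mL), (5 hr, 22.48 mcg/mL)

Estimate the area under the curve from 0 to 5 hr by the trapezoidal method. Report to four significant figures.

AUC = 114.7 mcg/mL·hr

Trapezoidal AUC_0→5:
  [0→1.5]: (0.00+29.50)/2 × 1.5 = 22.125
  [1.5→4.5]: (29.50+24.43)/2 × 3 = 80.895
  [4.5→5]: (24.43+22.48)/2 × 0.5 = 11.7275
  Sum = 114.7475 mcg/mL·hr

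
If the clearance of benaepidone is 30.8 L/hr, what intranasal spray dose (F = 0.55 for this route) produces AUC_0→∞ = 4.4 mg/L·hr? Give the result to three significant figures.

Dose = CL × AUC_0→∞ / F
     = 30.8 × 4.4 / 0.55 = 246.4 mg

Dose = 246 mg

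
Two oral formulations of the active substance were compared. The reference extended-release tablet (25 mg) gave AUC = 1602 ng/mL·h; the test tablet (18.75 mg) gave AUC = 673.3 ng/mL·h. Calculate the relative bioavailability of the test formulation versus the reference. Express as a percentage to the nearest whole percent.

F_rel = (AUC_test/D_test) / (AUC_ref/D_ref)
      = (673.3/18.75) / (1602/25)
      = 35.9093 / 64.08 = 0.5604 = 56.04%

F_rel = 56%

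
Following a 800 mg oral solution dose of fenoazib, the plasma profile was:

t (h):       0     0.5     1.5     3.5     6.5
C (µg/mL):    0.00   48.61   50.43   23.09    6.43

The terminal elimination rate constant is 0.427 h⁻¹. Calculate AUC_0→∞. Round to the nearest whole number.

Trapezoidal AUC_0→6.5:
  [0→0.5]: (0.00+48.61)/2 × 0.5 = 12.1525
  [0.5→1.5]: (48.61+50.43)/2 × 1 = 49.52
  [1.5→3.5]: (50.43+23.09)/2 × 2 = 73.52
  [3.5→6.5]: (23.09+6.43)/2 × 3 = 44.28
  Sum = 179.4725 µg/mL·h
Extrapolated tail: C_last / k_e = 6.43 / 0.427 = 15.059
AUC_0→∞ = 179.4725 + 15.059 = 194.5315 µg/mL·h

AUC = 195 µg/mL·h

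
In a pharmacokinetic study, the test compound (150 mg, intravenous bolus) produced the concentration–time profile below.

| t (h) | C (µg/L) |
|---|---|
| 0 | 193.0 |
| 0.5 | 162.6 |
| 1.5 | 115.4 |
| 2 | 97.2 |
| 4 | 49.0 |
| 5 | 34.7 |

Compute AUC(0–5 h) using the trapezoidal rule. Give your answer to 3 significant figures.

AUC = 469 µg/L·h

Trapezoidal AUC_0→5:
  [0→0.5]: (193.0+162.6)/2 × 0.5 = 88.9
  [0.5→1.5]: (162.6+115.4)/2 × 1 = 139.0
  [1.5→2]: (115.4+97.2)/2 × 0.5 = 53.15
  [2→4]: (97.2+49.0)/2 × 2 = 146.2
  [4→5]: (49.0+34.7)/2 × 1 = 41.85
  Sum = 469.1 µg/L·h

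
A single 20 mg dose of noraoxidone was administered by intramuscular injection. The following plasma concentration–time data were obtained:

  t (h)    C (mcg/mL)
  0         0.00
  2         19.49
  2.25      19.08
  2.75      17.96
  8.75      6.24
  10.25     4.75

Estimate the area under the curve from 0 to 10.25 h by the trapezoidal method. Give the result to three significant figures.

AUC = 114 mcg/mL·h

Trapezoidal AUC_0→10.25:
  [0→2]: (0.00+19.49)/2 × 2 = 19.49
  [2→2.25]: (19.49+19.08)/2 × 0.25 = 4.82125
  [2.25→2.75]: (19.08+17.96)/2 × 0.5 = 9.26
  [2.75→8.75]: (17.96+6.24)/2 × 6 = 72.6
  [8.75→10.25]: (6.24+4.75)/2 × 1.5 = 8.2425
  Sum = 114.41375 mcg/mL·h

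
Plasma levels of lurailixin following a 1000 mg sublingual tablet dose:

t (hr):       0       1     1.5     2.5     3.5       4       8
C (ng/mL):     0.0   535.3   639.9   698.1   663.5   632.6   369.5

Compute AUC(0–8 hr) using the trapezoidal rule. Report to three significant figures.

AUC = 4240 ng/mL·hr

Trapezoidal AUC_0→8:
  [0→1]: (0.0+535.3)/2 × 1 = 267.65
  [1→1.5]: (535.3+639.9)/2 × 0.5 = 293.8
  [1.5→2.5]: (639.9+698.1)/2 × 1 = 669.0
  [2.5→3.5]: (698.1+663.5)/2 × 1 = 680.8
  [3.5→4]: (663.5+632.6)/2 × 0.5 = 324.025
  [4→8]: (632.6+369.5)/2 × 4 = 2004.2
  Sum = 4239.475 ng/mL·hr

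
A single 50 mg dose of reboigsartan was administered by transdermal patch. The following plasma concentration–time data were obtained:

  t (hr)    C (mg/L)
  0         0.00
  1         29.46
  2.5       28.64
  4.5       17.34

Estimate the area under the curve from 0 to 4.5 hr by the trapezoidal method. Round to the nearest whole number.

Trapezoidal AUC_0→4.5:
  [0→1]: (0.00+29.46)/2 × 1 = 14.73
  [1→2.5]: (29.46+28.64)/2 × 1.5 = 43.575
  [2.5→4.5]: (28.64+17.34)/2 × 2 = 45.98
  Sum = 104.285 mg/L·hr

AUC = 104 mg/L·hr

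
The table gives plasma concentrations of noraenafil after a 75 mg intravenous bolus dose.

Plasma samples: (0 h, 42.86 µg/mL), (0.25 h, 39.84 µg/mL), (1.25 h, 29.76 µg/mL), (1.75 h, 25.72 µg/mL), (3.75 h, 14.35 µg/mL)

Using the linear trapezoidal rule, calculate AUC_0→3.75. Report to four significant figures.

Trapezoidal AUC_0→3.75:
  [0→0.25]: (42.86+39.84)/2 × 0.25 = 10.3375
  [0.25→1.25]: (39.84+29.76)/2 × 1 = 34.8
  [1.25→1.75]: (29.76+25.72)/2 × 0.5 = 13.87
  [1.75→3.75]: (25.72+14.35)/2 × 2 = 40.07
  Sum = 99.0775 µg/mL·h

AUC = 99.08 µg/mL·h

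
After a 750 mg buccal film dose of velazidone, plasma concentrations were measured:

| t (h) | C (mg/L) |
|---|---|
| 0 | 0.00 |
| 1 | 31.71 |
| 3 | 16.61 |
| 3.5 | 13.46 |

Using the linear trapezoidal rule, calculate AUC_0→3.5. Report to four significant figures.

Trapezoidal AUC_0→3.5:
  [0→1]: (0.00+31.71)/2 × 1 = 15.855
  [1→3]: (31.71+16.61)/2 × 2 = 48.32
  [3→3.5]: (16.61+13.46)/2 × 0.5 = 7.5175
  Sum = 71.6925 mg/L·h

AUC = 71.69 mg/L·h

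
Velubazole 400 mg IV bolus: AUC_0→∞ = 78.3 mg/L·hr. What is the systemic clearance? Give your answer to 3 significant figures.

CL = 5.11 L/hr

CL = Dose_iv / AUC_0→∞
   = 400 / 78.3 = 5.10856 L/hr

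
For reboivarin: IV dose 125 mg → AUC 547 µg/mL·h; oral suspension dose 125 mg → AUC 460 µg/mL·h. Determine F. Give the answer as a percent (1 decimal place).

F = (AUC_ev / D_ev) / (AUC_iv / D_iv)
  = (460/125) / (547/125)
  = 3.68 / 4.376 = 0.8410
  = 84.10%

F = 84.1%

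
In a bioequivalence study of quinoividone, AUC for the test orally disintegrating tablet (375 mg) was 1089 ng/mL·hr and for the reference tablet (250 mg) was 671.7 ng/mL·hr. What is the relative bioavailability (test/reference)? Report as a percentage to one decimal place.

F_rel = (AUC_test/D_test) / (AUC_ref/D_ref)
      = (1089/375) / (671.7/250)
      = 2.904 / 2.6868 = 1.0808 = 108.08%

F_rel = 108.1%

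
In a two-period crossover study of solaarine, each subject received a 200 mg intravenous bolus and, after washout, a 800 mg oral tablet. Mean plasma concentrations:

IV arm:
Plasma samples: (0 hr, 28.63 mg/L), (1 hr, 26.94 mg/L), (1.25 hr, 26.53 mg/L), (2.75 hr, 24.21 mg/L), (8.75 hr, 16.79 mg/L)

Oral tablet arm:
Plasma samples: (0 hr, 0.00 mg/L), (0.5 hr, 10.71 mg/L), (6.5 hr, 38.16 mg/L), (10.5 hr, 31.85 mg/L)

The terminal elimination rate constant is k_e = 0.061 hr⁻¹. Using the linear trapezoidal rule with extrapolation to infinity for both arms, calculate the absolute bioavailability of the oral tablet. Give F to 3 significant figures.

F = 0.431

Trapezoidal AUC_0→8.75 (IV):
  [0→1]: (28.63+26.94)/2 × 1 = 27.785
  [1→1.25]: (26.94+26.53)/2 × 0.25 = 6.68375
  [1.25→2.75]: (26.53+24.21)/2 × 1.5 = 38.055
  [2.75→8.75]: (24.21+16.79)/2 × 6 = 123.0
  Sum = 195.52375 mg/L·hr
IV tail: 16.79/0.061 = 275.246; AUC_iv,0→∞ = 195.52375 + 275.246 = 470.76975 mg/L·hr
Trapezoidal AUC_0→10.5 (oral tablet):
  [0→0.5]: (0.00+10.71)/2 × 0.5 = 2.6775
  [0.5→6.5]: (10.71+38.16)/2 × 6 = 146.61
  [6.5→10.5]: (38.16+31.85)/2 × 4 = 140.02
  Sum = 289.3075 mg/L·hr
oral tablet tail: 31.85/0.061 = 522.131; AUC_ev,0→∞ = 289.3075 + 522.131 = 811.4385 mg/L·hr
F = (AUC_ev/D_ev)/(AUC_iv/D_iv) = (811.4385/800)/(470.76975/200) = 1.0143/2.35385 = 0.4309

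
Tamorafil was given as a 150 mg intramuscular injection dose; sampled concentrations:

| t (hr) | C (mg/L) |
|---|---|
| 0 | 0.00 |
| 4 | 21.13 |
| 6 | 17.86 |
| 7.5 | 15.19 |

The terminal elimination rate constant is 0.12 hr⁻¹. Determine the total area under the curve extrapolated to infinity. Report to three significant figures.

AUC = 233 mg/L·hr

Trapezoidal AUC_0→7.5:
  [0→4]: (0.00+21.13)/2 × 4 = 42.26
  [4→6]: (21.13+17.86)/2 × 2 = 38.99
  [6→7.5]: (17.86+15.19)/2 × 1.5 = 24.7875
  Sum = 106.0375 mg/L·hr
Extrapolated tail: C_last / k_e = 15.19 / 0.12 = 126.583
AUC_0→∞ = 106.0375 + 126.583 = 232.6205 mg/L·hr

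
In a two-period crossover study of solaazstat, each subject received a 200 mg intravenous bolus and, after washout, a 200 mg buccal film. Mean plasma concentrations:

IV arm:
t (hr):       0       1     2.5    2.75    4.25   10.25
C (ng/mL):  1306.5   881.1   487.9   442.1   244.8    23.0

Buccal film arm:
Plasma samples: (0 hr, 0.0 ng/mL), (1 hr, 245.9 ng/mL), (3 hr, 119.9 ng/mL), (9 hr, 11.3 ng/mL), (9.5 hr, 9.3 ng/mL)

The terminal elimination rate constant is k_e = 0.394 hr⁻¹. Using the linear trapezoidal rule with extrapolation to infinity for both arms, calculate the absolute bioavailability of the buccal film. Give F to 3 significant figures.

Trapezoidal AUC_0→10.25 (IV):
  [0→1]: (1306.5+881.1)/2 × 1 = 1093.8
  [1→2.5]: (881.1+487.9)/2 × 1.5 = 1026.75
  [2.5→2.75]: (487.9+442.1)/2 × 0.25 = 116.25
  [2.75→4.25]: (442.1+244.8)/2 × 1.5 = 515.175
  [4.25→10.25]: (244.8+23.0)/2 × 6 = 803.4
  Sum = 3555.375 ng/mL·hr
IV tail: 23.0/0.394 = 58.376; AUC_iv,0→∞ = 3555.375 + 58.376 = 3613.751 ng/mL·hr
Trapezoidal AUC_0→9.5 (buccal film):
  [0→1]: (0.0+245.9)/2 × 1 = 122.95
  [1→3]: (245.9+119.9)/2 × 2 = 365.8
  [3→9]: (119.9+11.3)/2 × 6 = 393.6
  [9→9.5]: (11.3+9.3)/2 × 0.5 = 5.15
  Sum = 887.5 ng/mL·hr
buccal film tail: 9.3/0.394 = 23.604; AUC_ev,0→∞ = 887.5 + 23.604 = 911.104 ng/mL·hr
F = (AUC_ev/D_ev)/(AUC_iv/D_iv) = (911.104/200)/(3613.751/200) = 4.55552/18.068755 = 0.2521

F = 0.252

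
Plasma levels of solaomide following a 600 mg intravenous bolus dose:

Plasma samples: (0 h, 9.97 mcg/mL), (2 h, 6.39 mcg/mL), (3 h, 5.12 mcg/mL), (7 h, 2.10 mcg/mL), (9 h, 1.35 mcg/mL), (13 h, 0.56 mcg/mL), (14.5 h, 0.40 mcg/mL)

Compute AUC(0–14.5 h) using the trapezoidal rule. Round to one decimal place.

AUC = 44.5 mcg/mL·h

Trapezoidal AUC_0→14.5:
  [0→2]: (9.97+6.39)/2 × 2 = 16.36
  [2→3]: (6.39+5.12)/2 × 1 = 5.755
  [3→7]: (5.12+2.10)/2 × 4 = 14.44
  [7→9]: (2.10+1.35)/2 × 2 = 3.45
  [9→13]: (1.35+0.56)/2 × 4 = 3.82
  [13→14.5]: (0.56+0.40)/2 × 1.5 = 0.72
  Sum = 44.545 mcg/mL·h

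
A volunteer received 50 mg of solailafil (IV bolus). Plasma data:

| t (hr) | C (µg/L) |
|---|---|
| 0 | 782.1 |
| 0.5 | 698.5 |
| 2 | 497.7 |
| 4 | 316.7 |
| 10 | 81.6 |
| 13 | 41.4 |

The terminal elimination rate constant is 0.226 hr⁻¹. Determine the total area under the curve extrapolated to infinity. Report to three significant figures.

Trapezoidal AUC_0→13:
  [0→0.5]: (782.1+698.5)/2 × 0.5 = 370.15
  [0.5→2]: (698.5+497.7)/2 × 1.5 = 897.15
  [2→4]: (497.7+316.7)/2 × 2 = 814.4
  [4→10]: (316.7+81.6)/2 × 6 = 1194.9
  [10→13]: (81.6+41.4)/2 × 3 = 184.5
  Sum = 3461.1 µg/L·hr
Extrapolated tail: C_last / k_e = 41.4 / 0.226 = 183.186
AUC_0→∞ = 3461.1 + 183.186 = 3644.286 µg/L·hr

AUC = 3640 µg/L·hr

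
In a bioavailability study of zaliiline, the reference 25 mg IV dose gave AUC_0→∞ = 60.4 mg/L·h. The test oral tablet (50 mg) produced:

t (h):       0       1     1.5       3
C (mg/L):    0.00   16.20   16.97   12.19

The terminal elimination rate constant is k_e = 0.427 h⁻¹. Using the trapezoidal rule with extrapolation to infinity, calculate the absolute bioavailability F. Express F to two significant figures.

F = 0.55

Trapezoidal AUC_0→3 (oral tablet):
  [0→1]: (0.00+16.20)/2 × 1 = 8.1
  [1→1.5]: (16.20+16.97)/2 × 0.5 = 8.2925
  [1.5→3]: (16.97+12.19)/2 × 1.5 = 21.87
  Sum = 38.2625 mg/L·h
Tail: C_last/k_e = 12.19/0.427 = 28.548
AUC_0→∞ (oral tablet) = 38.2625 + 28.548 = 66.8105 mg/L·h
F = (AUC_ev/D_ev)/(AUC_iv/D_iv) = (66.8105/50)/(60.4/25) = 1.33621/2.416 = 0.5531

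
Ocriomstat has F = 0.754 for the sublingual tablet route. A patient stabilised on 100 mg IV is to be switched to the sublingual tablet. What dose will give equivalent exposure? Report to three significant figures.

For equal systemic exposure: F × D_ev = D_iv
D_ev = D_iv / F = 100 / 0.754 = 132.626 mg

D_sublingual = 133 mg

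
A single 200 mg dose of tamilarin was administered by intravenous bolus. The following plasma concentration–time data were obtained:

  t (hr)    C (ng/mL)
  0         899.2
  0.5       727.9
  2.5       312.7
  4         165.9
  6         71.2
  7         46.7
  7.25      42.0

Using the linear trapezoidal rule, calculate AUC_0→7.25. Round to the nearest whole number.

Trapezoidal AUC_0→7.25:
  [0→0.5]: (899.2+727.9)/2 × 0.5 = 406.775
  [0.5→2.5]: (727.9+312.7)/2 × 2 = 1040.6
  [2.5→4]: (312.7+165.9)/2 × 1.5 = 358.95
  [4→6]: (165.9+71.2)/2 × 2 = 237.1
  [6→7]: (71.2+46.7)/2 × 1 = 58.95
  [7→7.25]: (46.7+42.0)/2 × 0.25 = 11.0875
  Sum = 2113.4625 ng/mL·hr

AUC = 2113 ng/mL·hr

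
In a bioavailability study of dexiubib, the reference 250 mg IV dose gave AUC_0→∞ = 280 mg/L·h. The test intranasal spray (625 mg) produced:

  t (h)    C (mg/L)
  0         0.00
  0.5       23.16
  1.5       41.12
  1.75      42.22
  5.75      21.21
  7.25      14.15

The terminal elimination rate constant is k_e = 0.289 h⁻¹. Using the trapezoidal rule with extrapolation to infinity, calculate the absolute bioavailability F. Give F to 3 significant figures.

F = 0.358

Trapezoidal AUC_0→7.25 (intranasal spray):
  [0→0.5]: (0.00+23.16)/2 × 0.5 = 5.79
  [0.5→1.5]: (23.16+41.12)/2 × 1 = 32.14
  [1.5→1.75]: (41.12+42.22)/2 × 0.25 = 10.4175
  [1.75→5.75]: (42.22+21.21)/2 × 4 = 126.86
  [5.75→7.25]: (21.21+14.15)/2 × 1.5 = 26.52
  Sum = 201.7275 mg/L·h
Tail: C_last/k_e = 14.15/0.289 = 48.962
AUC_0→∞ (intranasal spray) = 201.7275 + 48.962 = 250.6895 mg/L·h
F = (AUC_ev/D_ev)/(AUC_iv/D_iv) = (250.6895/625)/(280/250) = 0.4011032/1.12 = 0.3581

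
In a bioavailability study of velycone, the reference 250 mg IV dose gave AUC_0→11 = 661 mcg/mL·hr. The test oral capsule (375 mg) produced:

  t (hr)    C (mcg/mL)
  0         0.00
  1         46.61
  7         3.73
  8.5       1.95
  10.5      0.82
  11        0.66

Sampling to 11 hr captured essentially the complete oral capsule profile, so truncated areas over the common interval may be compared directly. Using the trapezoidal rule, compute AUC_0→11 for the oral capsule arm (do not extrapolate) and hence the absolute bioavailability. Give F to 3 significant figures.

Trapezoidal AUC_0→11 (oral capsule):
  [0→1]: (0.00+46.61)/2 × 1 = 23.305
  [1→7]: (46.61+3.73)/2 × 6 = 151.02
  [7→8.5]: (3.73+1.95)/2 × 1.5 = 4.26
  [8.5→10.5]: (1.95+0.82)/2 × 2 = 2.77
  [10.5→11]: (0.82+0.66)/2 × 0.5 = 0.37
  Sum = 181.725 mcg/mL·hr
F = (AUC_ev/D_ev)/(AUC_iv/D_iv) = (181.725/375)/(661/250) = 0.4846/2.644 = 0.1833

F = 0.183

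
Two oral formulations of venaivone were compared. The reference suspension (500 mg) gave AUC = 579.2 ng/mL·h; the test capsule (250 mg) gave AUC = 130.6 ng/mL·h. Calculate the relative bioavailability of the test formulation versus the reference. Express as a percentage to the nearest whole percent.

F_rel = 45%

F_rel = (AUC_test/D_test) / (AUC_ref/D_ref)
      = (130.6/250) / (579.2/500)
      = 0.5224 / 1.1584 = 0.4510 = 45.10%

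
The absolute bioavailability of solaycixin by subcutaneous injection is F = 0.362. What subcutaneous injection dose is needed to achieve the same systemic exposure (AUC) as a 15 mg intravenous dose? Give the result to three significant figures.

For equal systemic exposure: F × D_ev = D_iv
D_ev = D_iv / F = 15 / 0.362 = 41.4365 mg

D_subcutaneous = 41.4 mg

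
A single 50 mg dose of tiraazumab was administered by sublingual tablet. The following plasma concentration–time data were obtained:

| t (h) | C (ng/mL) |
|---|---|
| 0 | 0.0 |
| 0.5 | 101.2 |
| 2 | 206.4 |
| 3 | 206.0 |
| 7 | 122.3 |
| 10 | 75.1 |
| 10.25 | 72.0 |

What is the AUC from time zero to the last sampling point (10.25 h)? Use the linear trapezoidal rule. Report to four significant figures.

Trapezoidal AUC_0→10.25:
  [0→0.5]: (0.0+101.2)/2 × 0.5 = 25.3
  [0.5→2]: (101.2+206.4)/2 × 1.5 = 230.7
  [2→3]: (206.4+206.0)/2 × 1 = 206.2
  [3→7]: (206.0+122.3)/2 × 4 = 656.6
  [7→10]: (122.3+75.1)/2 × 3 = 296.1
  [10→10.25]: (75.1+72.0)/2 × 0.25 = 18.3875
  Sum = 1433.2875 ng/mL·h

AUC = 1433 ng/mL·h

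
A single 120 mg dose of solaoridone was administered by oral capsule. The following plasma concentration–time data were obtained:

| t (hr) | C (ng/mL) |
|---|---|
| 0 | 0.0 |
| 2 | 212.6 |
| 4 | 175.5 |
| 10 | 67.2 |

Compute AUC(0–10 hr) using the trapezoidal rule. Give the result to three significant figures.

AUC = 1330 ng/mL·hr

Trapezoidal AUC_0→10:
  [0→2]: (0.0+212.6)/2 × 2 = 212.6
  [2→4]: (212.6+175.5)/2 × 2 = 388.1
  [4→10]: (175.5+67.2)/2 × 6 = 728.1
  Sum = 1328.8 ng/mL·hr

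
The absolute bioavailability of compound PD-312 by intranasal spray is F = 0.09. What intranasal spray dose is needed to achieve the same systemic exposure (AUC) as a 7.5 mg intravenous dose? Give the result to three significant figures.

D_intranasal = 83.3 mg

For equal systemic exposure: F × D_ev = D_iv
D_ev = D_iv / F = 7.5 / 0.09 = 83.3333 mg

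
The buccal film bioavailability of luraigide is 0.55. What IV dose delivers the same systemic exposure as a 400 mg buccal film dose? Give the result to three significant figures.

Systemic exposure from an extravascular dose = F × D_ev, so the equivalent IV dose is F × D_ev.
D_iv = F × D_ev = 0.55 × 400 = 220 mg

D_iv = 220 mg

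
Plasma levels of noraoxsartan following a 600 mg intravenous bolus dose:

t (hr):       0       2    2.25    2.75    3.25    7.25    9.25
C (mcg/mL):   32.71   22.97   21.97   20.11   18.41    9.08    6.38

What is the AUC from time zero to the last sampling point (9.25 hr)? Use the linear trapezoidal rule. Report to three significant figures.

Trapezoidal AUC_0→9.25:
  [0→2]: (32.71+22.97)/2 × 2 = 55.68
  [2→2.25]: (22.97+21.97)/2 × 0.25 = 5.6175
  [2.25→2.75]: (21.97+20.11)/2 × 0.5 = 10.52
  [2.75→3.25]: (20.11+18.41)/2 × 0.5 = 9.63
  [3.25→7.25]: (18.41+9.08)/2 × 4 = 54.98
  [7.25→9.25]: (9.08+6.38)/2 × 2 = 15.46
  Sum = 151.8875 mcg/mL·hr

AUC = 152 mcg/mL·hr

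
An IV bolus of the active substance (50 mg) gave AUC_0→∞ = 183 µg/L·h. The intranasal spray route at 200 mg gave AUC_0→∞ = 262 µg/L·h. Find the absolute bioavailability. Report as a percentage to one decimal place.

F = 35.8%

F = (AUC_ev / D_ev) / (AUC_iv / D_iv)
  = (262/200) / (183/50)
  = 1.31 / 3.66 = 0.3579
  = 35.79%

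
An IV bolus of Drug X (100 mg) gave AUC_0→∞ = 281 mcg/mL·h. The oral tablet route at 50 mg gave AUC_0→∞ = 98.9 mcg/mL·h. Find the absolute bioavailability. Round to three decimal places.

F = 0.704

F = (AUC_ev / D_ev) / (AUC_iv / D_iv)
  = (98.9/50) / (281/100)
  = 1.978 / 2.81 = 0.7039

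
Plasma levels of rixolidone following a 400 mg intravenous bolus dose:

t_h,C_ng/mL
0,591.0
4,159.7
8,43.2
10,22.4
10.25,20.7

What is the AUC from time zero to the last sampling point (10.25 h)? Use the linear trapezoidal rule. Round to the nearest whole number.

AUC = 1978 ng/mL·h

Trapezoidal AUC_0→10.25:
  [0→4]: (591.0+159.7)/2 × 4 = 1501.4
  [4→8]: (159.7+43.2)/2 × 4 = 405.8
  [8→10]: (43.2+22.4)/2 × 2 = 65.6
  [10→10.25]: (22.4+20.7)/2 × 0.25 = 5.3875
  Sum = 1978.1875 ng/mL·h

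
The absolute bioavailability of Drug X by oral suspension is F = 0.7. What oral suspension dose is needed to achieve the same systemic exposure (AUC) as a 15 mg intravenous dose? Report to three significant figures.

D_oral = 21.4 mg

For equal systemic exposure: F × D_ev = D_iv
D_ev = D_iv / F = 15 / 0.7 = 21.4286 mg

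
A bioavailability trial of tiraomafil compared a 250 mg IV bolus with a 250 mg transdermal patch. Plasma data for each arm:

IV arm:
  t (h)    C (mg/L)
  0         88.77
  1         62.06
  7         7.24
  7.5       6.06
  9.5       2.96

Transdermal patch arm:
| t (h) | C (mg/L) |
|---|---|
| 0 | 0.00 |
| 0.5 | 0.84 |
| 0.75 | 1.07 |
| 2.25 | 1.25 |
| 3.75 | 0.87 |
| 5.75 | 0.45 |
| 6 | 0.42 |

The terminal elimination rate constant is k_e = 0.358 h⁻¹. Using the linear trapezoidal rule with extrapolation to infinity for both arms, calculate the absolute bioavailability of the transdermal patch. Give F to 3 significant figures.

Trapezoidal AUC_0→9.5 (IV):
  [0→1]: (88.77+62.06)/2 × 1 = 75.415
  [1→7]: (62.06+7.24)/2 × 6 = 207.9
  [7→7.5]: (7.24+6.06)/2 × 0.5 = 3.325
  [7.5→9.5]: (6.06+2.96)/2 × 2 = 9.02
  Sum = 295.66 mg/L·h
IV tail: 2.96/0.358 = 8.268; AUC_iv,0→∞ = 295.66 + 8.268 = 303.928 mg/L·h
Trapezoidal AUC_0→6 (transdermal patch):
  [0→0.5]: (0.00+0.84)/2 × 0.5 = 0.21
  [0.5→0.75]: (0.84+1.07)/2 × 0.25 = 0.23875
  [0.75→2.25]: (1.07+1.25)/2 × 1.5 = 1.74
  [2.25→3.75]: (1.25+0.87)/2 × 1.5 = 1.59
  [3.75→5.75]: (0.87+0.45)/2 × 2 = 1.32
  [5.75→6]: (0.45+0.42)/2 × 0.25 = 0.10875
  Sum = 5.2075 mg/L·h
transdermal patch tail: 0.42/0.358 = 1.173; AUC_ev,0→∞ = 5.2075 + 1.173 = 6.3805 mg/L·h
F = (AUC_ev/D_ev)/(AUC_iv/D_iv) = (6.3805/250)/(303.928/250) = 0.025522/1.215712 = 0.0210

F = 0.0210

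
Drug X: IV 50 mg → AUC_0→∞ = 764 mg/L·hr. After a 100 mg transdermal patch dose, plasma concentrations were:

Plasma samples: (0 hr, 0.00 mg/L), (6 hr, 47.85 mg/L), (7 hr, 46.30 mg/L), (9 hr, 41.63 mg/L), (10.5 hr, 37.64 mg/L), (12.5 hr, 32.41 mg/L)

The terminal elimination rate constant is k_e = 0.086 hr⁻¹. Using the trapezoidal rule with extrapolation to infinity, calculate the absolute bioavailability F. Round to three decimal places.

Trapezoidal AUC_0→12.5 (transdermal patch):
  [0→6]: (0.00+47.85)/2 × 6 = 143.55
  [6→7]: (47.85+46.30)/2 × 1 = 47.075
  [7→9]: (46.30+41.63)/2 × 2 = 87.93
  [9→10.5]: (41.63+37.64)/2 × 1.5 = 59.4525
  [10.5→12.5]: (37.64+32.41)/2 × 2 = 70.05
  Sum = 408.0575 mg/L·hr
Tail: C_last/k_e = 32.41/0.086 = 376.860
AUC_0→∞ (transdermal patch) = 408.0575 + 376.860 = 784.9175 mg/L·hr
F = (AUC_ev/D_ev)/(AUC_iv/D_iv) = (784.9175/100)/(764/50) = 7.849175/15.28 = 0.5137

F = 0.514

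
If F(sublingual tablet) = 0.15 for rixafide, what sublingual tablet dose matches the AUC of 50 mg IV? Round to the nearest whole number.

D_sublingual = 333 mg

For equal systemic exposure: F × D_ev = D_iv
D_ev = D_iv / F = 50 / 0.15 = 333.333 mg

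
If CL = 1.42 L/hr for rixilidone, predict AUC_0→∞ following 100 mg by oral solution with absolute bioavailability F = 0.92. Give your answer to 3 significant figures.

AUC = 64.8 mg/L·hr

AUC_0→∞ = F × Dose / CL
        = 0.92 × 100 / 1.42 = 64.7887 mg/L·hr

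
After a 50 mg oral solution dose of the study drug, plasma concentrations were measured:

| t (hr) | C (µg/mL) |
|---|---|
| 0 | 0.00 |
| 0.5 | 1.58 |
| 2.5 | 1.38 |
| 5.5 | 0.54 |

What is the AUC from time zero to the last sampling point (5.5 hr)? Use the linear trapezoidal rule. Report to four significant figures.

Trapezoidal AUC_0→5.5:
  [0→0.5]: (0.00+1.58)/2 × 0.5 = 0.395
  [0.5→2.5]: (1.58+1.38)/2 × 2 = 2.96
  [2.5→5.5]: (1.38+0.54)/2 × 3 = 2.88
  Sum = 6.235 µg/mL·hr

AUC = 6.235 µg/mL·hr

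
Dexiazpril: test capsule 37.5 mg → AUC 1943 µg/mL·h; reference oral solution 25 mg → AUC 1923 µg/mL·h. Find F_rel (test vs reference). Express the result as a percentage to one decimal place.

F_rel = (AUC_test/D_test) / (AUC_ref/D_ref)
      = (1943/37.5) / (1923/25)
      = 51.8133 / 76.92 = 0.6736 = 67.36%

F_rel = 67.4%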